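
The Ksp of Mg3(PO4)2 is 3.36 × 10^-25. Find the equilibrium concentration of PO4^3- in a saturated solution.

[PO4^3-] ≈ 9.99 x 10^-6 M

Mg3(PO4)2(s) ⇌ 3 Mg^2+ + 2 PO4^3-
Ksp = [Mg^2+]^3[PO4^3-]^2
With molar solubility s: [Mg^2+] = 3s, [PO4^3-] = 2s.
So Ksp = (3s)^3 × (2s)^2 = 108s^5
s = (3.36 × 10^-25 / 108)^(1/5) = 4.996 × 10^-6 M
[PO4^3-] = 2s = 9.99 × 10^-6 M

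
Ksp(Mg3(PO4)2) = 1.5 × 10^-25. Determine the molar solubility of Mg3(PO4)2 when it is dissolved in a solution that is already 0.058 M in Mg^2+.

Mg3(PO4)2(s) ⇌ 3 Mg^2+ + 2 PO4^3-
Ksp = [Mg^2+]^3[PO4^3-]^2
Let s be the molar solubility in this solution. [Mg^2+] = 0.058 + 3s ≈ 0.058, [PO4^3-] = 2s (common-ion effect: Mg^2+ is already 0.058 M).
Ksp ≈ (0.058)^3 × (2s)^2
s = 1.4 × 10^-11 M
Check: 3s = 4.2 × 10^-11 ≪ 0.058, so the approximation is valid.

s ≈ 1.4 × 10^-11 M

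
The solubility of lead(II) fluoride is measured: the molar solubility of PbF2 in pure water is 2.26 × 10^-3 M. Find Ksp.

PbF2(s) ⇌ Pb^2+(aq) + 2 F^-(aq)
If s mol/L of PbF2 dissolves, [Pb^2+] = s and [F^-] = 2s.
Ksp = [Pb^2+][F^-]^2
Substituting: Ksp = s(2s)^2 = 4s^3
Ksp = 4 × (2.26 × 10^-3)^3 = 4.62 × 10^-8

4.62e-8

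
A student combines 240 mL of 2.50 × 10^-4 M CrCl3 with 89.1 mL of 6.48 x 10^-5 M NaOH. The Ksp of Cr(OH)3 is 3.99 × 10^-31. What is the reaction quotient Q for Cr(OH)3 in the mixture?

Total volume = 240 + 89.1 = 329.1 mL.
[Cr^3+] = 2.50 × 10^-4 × (240/329.1) = 1.823 × 10^-4 M
[OH^-] = 6.48 x 10^-5 × (89.1/329.1) = 1.754 × 10^-5 M
Cr(OH)3(s) <=> Cr^3+(aq) + 3 OH^-(aq), so Q = [Cr^3+][OH^-]^3
Q = (1.823 × 10^-4)(1.754 x 10^-5)^3 = 9.84 x 10^-19
Q > Ksp, so Cr(OH)3 will precipitate.

9.84e-19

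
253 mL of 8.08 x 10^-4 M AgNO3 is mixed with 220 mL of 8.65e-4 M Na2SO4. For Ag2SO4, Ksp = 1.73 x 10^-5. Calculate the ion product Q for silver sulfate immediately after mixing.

7.51 × 10^-11

Total volume = 253 + 220 = 473 mL.
[Ag^+] = 8.08 × 10^-4 × (253/473) = 4.322 × 10^-4 M
[SO4^2-] = 8.65 × 10^-4 × (220/473) = 4.023 × 10^-4 M
Ag2SO4(s) <=> 2 Ag^+(aq) + SO4^2-(aq), so Q = [Ag^+]^2[SO4^2-]
Q = (4.322 × 10^-4)^2(4.023 × 10^-4) = 7.51 × 10^-11
Q < Ksp, so no precipitate of Ag2SO4 forms.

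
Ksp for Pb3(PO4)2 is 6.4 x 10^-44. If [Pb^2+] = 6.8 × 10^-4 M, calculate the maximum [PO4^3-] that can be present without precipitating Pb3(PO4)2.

Pb3(PO4)2(s) <=> 3 Pb^2+(aq) + 2 PO4^3-(aq)
Ksp = [Pb^2+]^3[PO4^3-]^2
Precipitation begins when Q = Ksp. With [Pb^2+] = 6.8 × 10^-4 M:
6.4 x 10^-44 = (6.8 × 10^-4)^3 × [PO4^3-]^2
[PO4^3-] = (6.4 x 10^-44 / 3.14 × 10^-10)^(1/2) = 1.4 × 10^-17 M

1.4e-17 M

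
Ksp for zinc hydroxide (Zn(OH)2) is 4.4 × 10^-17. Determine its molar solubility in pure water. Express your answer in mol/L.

s ≈ 2.2 × 10^-6 M

Zn(OH)2(s) ⇌ Zn^2+(aq) + 2 OH^-(aq)
Ksp = [Zn^2+][OH^-]^2
If s mol/L of Zn(OH)2 dissolves, [Zn^2+] = s and [OH^-] = 2s.
Ksp = s(2s)^2 = 4s^3
s = (4.4 × 10^-17 / 4)^(1/3) = 2.2 × 10^-6 M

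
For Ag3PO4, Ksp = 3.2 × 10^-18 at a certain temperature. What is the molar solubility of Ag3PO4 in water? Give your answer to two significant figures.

s = 1.9 x 10^-5 M

Ag3PO4(s) <=> 3 Ag^+ + PO4^3-
Ksp = [Ag^+]^3[PO4^3-]
If s mol/L of Ag3PO4 dissolves, [Ag^+] = 3s and [PO4^3-] = s.
Substituting: Ksp = (3s)^3s = 27s^4
Solving, s = (3.2 × 10^-18/27)^(1/4) = 1.9 × 10^-5 M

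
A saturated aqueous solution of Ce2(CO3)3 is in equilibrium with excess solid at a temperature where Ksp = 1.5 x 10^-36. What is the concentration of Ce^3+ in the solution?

5.4e-8 M

Ce2(CO3)3(s) <=> 2 Ce^3+ + 3 CO3^2-
Ksp = [Ce^3+]^2[CO3^2-]^3
For each mole of Ce2(CO3)3 that dissolves: [Ce^3+] = 2s, [CO3^2-] = 3s.
Substituting: Ksp = (2s)^2(3s)^3 = 108s^5
Solving, s = (1.5 x 10^-36/108)^(1/5) = 2.68 × 10^-8 M
[Ce^3+] = 2s = 5.4 × 10^-8 M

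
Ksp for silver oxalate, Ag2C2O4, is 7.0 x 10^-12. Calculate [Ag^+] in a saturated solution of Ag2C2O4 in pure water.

Ag2C2O4(s) <=> 2 Ag^+(aq) + C2O4^2-(aq)
Ksp = [Ag^+]^2[C2O4^2-]
If s mol/L of Ag2C2O4 dissolves, [Ag^+] = 2s and [C2O4^2-] = s.
Ksp = (2s)^2s = 4s^3
s^3 = 7.0 x 10^-12 / 4, so s = 1.21 × 10^-4 M
[Ag^+] = 2s = 2.4 × 10^-4 M

[Ag^+] = 2.4 × 10^-4 M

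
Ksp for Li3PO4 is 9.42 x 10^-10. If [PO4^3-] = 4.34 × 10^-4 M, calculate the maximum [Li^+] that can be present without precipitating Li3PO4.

[Li^+] ≈ 0.0129 M

Li3PO4(s) <=> 3 Li^+ + PO4^3-
Ksp = [Li^+]^3[PO4^3-]
Precipitation begins when Q = Ksp. With [PO4^3-] = 4.34 × 10^-4 M:
9.42 x 10^-10 = (4.34 × 10^-4) × [Li^+]^3
[Li^+] = (9.42 x 10^-10 / 4.34 × 10^-4)^(1/3) = 1.29 × 10^-2 M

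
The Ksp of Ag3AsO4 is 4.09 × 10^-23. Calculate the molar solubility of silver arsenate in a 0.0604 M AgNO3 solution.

1.86 × 10^-19 M

Ag3AsO4(s) <=> 3 Ag^+(aq) + AsO4^3-(aq)
Ksp = [Ag^+]^3[AsO4^3-]
Let s = moles of Ag3AsO4 that dissolve per litre. [Ag^+] = 0.0604 + 3s ≈ 0.0604, [AsO4^3-] = s (since Ag^+ from AgNO3 dominates).
Ksp ≈ (0.0604)^3 × s
s = 1.86 × 10^-19 M
Check: 3s = 5.6 × 10^-19 ≪ 0.0604, so the approximation is valid.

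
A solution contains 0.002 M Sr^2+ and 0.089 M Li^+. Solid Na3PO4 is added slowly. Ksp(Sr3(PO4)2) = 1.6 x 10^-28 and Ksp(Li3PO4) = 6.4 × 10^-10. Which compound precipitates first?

Precipitation of each salt starts when its ion product equals its Ksp.
For Sr3(PO4)2: 1.6 x 10^-28 = (0.002)^3 × [PO4^3-]^2  ⇒  [PO4^3-] = 1.4 × 10^-10 M.
For Li3PO4: 6.4 × 10^-10 = (0.089)^3 × [PO4^3-]  ⇒  [PO4^3-] = 9.1 × 10^-7 M.
The salt with the lower threshold [PO4^3-] precipitates first: Sr3(PO4)2.

Sr3(PO4)2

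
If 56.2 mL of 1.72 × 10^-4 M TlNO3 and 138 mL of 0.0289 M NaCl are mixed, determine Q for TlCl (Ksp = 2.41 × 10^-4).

Total volume = 56.2 + 138 = 194.2 mL.
[Tl^+] = 1.72 × 10^-4 × (56.2/194.2) = 4.978 x 10^-5 M
[Cl^-] = 2.89 x 10^-2 × (138/194.2) = 2.054 x 10^-2 M
TlCl(s) ⇌ Tl^+ + Cl^-, so Q = [Tl^+][Cl^-]
Q = (4.978 x 10^-5)(2.054 x 10^-2) = 1.02 × 10^-6
Q < Ksp, so no precipitate of TlCl forms.

Q = 1.02 × 10^-6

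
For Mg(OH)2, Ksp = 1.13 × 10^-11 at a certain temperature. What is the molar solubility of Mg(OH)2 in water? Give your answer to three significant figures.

Mg(OH)2(s) ⇌ Mg^2+(aq) + 2 OH^-(aq)
Ksp = [Mg^2+][OH^-]^2
With molar solubility s: [Mg^2+] = s, [OH^-] = 2s.
Substituting: Ksp = s(2s)^2 = 4s^3
s = (1.13 × 10^-11 / 4)^(1/3) = 1.41 × 10^-4 M

s = 1.41e-4 M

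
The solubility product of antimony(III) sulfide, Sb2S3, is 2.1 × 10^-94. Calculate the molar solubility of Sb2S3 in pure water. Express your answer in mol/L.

Sb2S3(s) ⇌ 2 Sb^3+(aq) + 3 S^2-(aq)
Ksp = [Sb^3+]^2[S^2-]^3
Let s = molar solubility. Then [Sb^3+] = 2s and [S^2-] = 3s.
Substituting: Ksp = (2s)^2(3s)^3 = 108s^5
s^5 = 2.1 × 10^-94 / 108, so s = 7.2 × 10^-20 M

s = 7.2 x 10^-20 M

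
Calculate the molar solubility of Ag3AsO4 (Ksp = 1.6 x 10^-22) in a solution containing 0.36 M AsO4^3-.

s ≈ 2.5e-8 M

Ag3AsO4(s) <=> 3 Ag^+(aq) + AsO4^3-(aq)
Ksp = [Ag^+]^3[AsO4^3-]
Let s be the molar solubility in this solution. [Ag^+] = 3s, [AsO4^3-] = 0.36 + s ≈ 0.36 (common-ion effect: AsO4^3- is already 0.36 M).
Ksp ≈ (3s)^3 × 0.36
s = 2.5 × 10^-8 M
Check: s = 2.5 × 10^-8 ≪ 0.36, so the approximation is valid.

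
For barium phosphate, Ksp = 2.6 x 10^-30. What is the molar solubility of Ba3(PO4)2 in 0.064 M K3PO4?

Ba3(PO4)2(s) ⇌ 3 Ba^2+(aq) + 2 PO4^3-(aq)
Ksp = [Ba^2+]^3[PO4^3-]^2
Let s = moles of Ba3(PO4)2 that dissolve per litre. [Ba^2+] = 3s, [PO4^3-] = 0.064 + 2s ≈ 0.064 (common-ion effect: PO4^3- is already 0.064 M).
Ksp ≈ (3s)^3 × (0.064)^2
s = 2.9 × 10^-10 M
Check: 2s = 5.7 x 10^-10 ≪ 0.064, so the approximation is valid.

s ≈ 2.9 × 10^-10 M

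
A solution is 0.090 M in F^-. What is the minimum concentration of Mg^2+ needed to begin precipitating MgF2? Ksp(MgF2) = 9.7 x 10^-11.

[Mg^2+] ≈ 1.2 x 10^-8 M

MgF2(s) ⇌ Mg^2+(aq) + 2 F^-(aq)
Ksp = [Mg^2+][F^-]^2
Precipitation begins when Q = Ksp. With [F^-] = 0.090 M:
9.7 x 10^-11 = (0.090)^2 × [Mg^2+]
[Mg^2+] = (9.7 x 10^-11 / 8.10 x 10^-3) = 1.2 × 10^-8 M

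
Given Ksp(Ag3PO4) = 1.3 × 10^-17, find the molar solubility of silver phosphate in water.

s ≈ 2.6 × 10^-5 M

Ag3PO4(s) <=> 3 Ag^+(aq) + PO4^3-(aq)
Ksp = [Ag^+]^3[PO4^3-]
With molar solubility s: [Ag^+] = 3s, [PO4^3-] = s.
So Ksp = (3s)^3 × s = 27s^4
Solving, s = (1.3 × 10^-17/27)^(1/4) = 2.6 x 10^-5 M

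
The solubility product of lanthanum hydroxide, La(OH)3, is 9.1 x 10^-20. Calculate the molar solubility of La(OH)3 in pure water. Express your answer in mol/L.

s ≈ 7.6 × 10^-6 M

La(OH)3(s) ⇌ La^3+(aq) + 3 OH^-(aq)
Ksp = [La^3+][OH^-]^3
For each mole of La(OH)3 that dissolves: [La^3+] = s, [OH^-] = 3s.
Substituting: Ksp = s(3s)^3 = 27s^4
Solving, s = (9.1 x 10^-20/27)^(1/4) = 7.6 x 10^-6 M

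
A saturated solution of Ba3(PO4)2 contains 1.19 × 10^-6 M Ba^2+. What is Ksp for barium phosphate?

Ba3(PO4)2(s) <=> 3 Ba^2+ + 2 PO4^3-
Stoichiometry gives [PO4^3-] = (2/3)[Ba^2+] = 7.933 × 10^-7 M.
Ksp = [Ba^2+]^3[PO4^3-]^2
Ksp = (1.19 × 10^-6)^3 × (7.933 x 10^-7)^2 = 1.06 × 10^-30

Ksp = 1.06e-30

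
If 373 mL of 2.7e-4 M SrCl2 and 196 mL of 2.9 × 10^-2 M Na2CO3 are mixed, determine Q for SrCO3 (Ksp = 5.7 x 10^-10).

Total volume = 373 + 196 = 569 mL.
[Sr^2+] = 2.7 × 10^-4 × (373/569) = 1.77 x 10^-4 M
[CO3^2-] = 2.9 × 10^-2 × (196/569) = 9.99 × 10^-3 M
SrCO3(s) ⇌ Sr^2+(aq) + CO3^2-(aq), so Q = [Sr^2+][CO3^2-]
Q = (1.77 × 10^-4)(9.99 × 10^-3) = 1.8 x 10^-6
Q > Ksp, so SrCO3 will precipitate.

1.8 x 10^-6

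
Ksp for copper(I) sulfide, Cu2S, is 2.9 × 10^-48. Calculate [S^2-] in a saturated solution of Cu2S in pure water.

[S^2-] = 9.0 x 10^-17 M

Cu2S(s) ⇌ 2 Cu^+(aq) + S^2-(aq)
Ksp = [Cu^+]^2[S^2-]
Let s = molar solubility. Then [Cu^+] = 2s and [S^2-] = s.
So Ksp = (2s)^2 × s = 4s^3
s = (2.9 × 10^-48 / 4)^(1/3) = 8.98 x 10^-17 M
[S^2-] = s = 9.0 × 10^-17 M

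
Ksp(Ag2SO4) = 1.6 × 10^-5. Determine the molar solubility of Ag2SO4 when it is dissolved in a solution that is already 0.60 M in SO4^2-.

2.6e-3 M

Ag2SO4(s) ⇌ 2 Ag^+(aq) + SO4^2-(aq)
Ksp = [Ag^+]^2[SO4^2-]
Let s = moles of Ag2SO4 that dissolve per litre. [Ag^+] = 2s, [SO4^2-] = 0.60 + s ≈ 0.60 (common-ion effect: SO4^2- is already 0.60 M).
Ksp ≈ (2s)^2 × 0.60
s = 2.6 × 10^-3 M
Check: s = 2.6 x 10^-3 ≪ 0.60, so the approximation is valid.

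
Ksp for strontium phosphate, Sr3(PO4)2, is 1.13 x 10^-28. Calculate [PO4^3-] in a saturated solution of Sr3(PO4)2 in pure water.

Sr3(PO4)2(s) ⇌ 3 Sr^2+(aq) + 2 PO4^3-(aq)
Ksp = [Sr^2+]^3[PO4^3-]^2
For each mole of Sr3(PO4)2 that dissolves: [Sr^2+] = 3s, [PO4^3-] = 2s.
Substituting: Ksp = (3s)^3(2s)^2 = 108s^5
s = (1.13 x 10^-28 / 108)^(1/5) = 1.009 x 10^-6 M
[PO4^3-] = 2s = 2.02 × 10^-6 M

[PO4^3-] = 2.02 × 10^-6 M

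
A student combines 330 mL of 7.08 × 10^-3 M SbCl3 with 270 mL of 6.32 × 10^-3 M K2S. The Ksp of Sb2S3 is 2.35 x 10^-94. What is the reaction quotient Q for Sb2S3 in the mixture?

Total volume = 330 + 270 = 600 mL.
[Sb^3+] = 7.08 x 10^-3 × (330/600) = 3.894 x 10^-3 M
[S^2-] = 6.32 × 10^-3 × (270/600) = 2.844 × 10^-3 M
Sb2S3(s) ⇌ 2 Sb^3+ + 3 S^2-, so Q = [Sb^3+]^2[S^2-]^3
Q = (3.894 × 10^-3)^2(2.844 x 10^-3)^3 = 3.49 × 10^-13
Q > Ksp, so Sb2S3 will precipitate.

Q = 3.49 × 10^-13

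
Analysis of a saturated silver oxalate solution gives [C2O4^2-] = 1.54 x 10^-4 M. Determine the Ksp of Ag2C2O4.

Ksp = 1.46e-11

Ag2C2O4(s) <=> 2 Ag^+(aq) + C2O4^2-(aq)
Stoichiometry gives [Ag^+] = (2/1)[C2O4^2-] = 3.080 × 10^-4 M.
Ksp = [Ag^+]^2[C2O4^2-]
Ksp = (3.080 × 10^-4)^2 × 1.54 × 10^-4 = 1.46 x 10^-11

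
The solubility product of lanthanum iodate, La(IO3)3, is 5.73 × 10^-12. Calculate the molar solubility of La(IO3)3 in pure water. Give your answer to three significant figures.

s ≈ 6.79 x 10^-4 M

La(IO3)3(s) <=> La^3+ + 3 IO3^-
Ksp = [La^3+][IO3^-]^3
If s mol/L of La(IO3)3 dissolves, [La^3+] = s and [IO3^-] = 3s.
Ksp = s(3s)^3 = 27s^4
s = (5.73 × 10^-12 / 27)^(1/4) = 6.79 × 10^-4 M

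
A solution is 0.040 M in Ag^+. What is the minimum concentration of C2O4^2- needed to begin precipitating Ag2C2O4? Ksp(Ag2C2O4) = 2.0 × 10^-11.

Ag2C2O4(s) ⇌ 2 Ag^+(aq) + C2O4^2-(aq)
Ksp = [Ag^+]^2[C2O4^2-]
Precipitation begins when Q = Ksp. With [Ag^+] = 0.040 M:
2.0 × 10^-11 = (0.040)^2 × [C2O4^2-]
[C2O4^2-] = (2.0 × 10^-11 / 1.60 × 10^-3) = 1.3 × 10^-8 M

1.3 × 10^-8 M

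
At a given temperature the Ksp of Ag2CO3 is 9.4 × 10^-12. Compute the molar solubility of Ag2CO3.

s = 1.3 × 10^-4 M

Ag2CO3(s) ⇌ 2 Ag^+(aq) + CO3^2-(aq)
Ksp = [Ag^+]^2[CO3^2-]
For each mole of Ag2CO3 that dissolves: [Ag^+] = 2s, [CO3^2-] = s.
Ksp = (2s)^2s = 4s^3
Solving, s = (9.4 × 10^-12/4)^(1/3) = 1.3 x 10^-4 M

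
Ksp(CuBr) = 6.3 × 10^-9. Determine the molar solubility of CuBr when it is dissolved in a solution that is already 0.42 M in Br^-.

s = 1.5 × 10^-8 M

CuBr(s) ⇌ Cu^+ + Br^-
Ksp = [Cu^+][Br^-]
If s mol/L dissolves here, [Cu^+] = s, [Br^-] = 0.42 + s ≈ 0.42 (common-ion effect: Br^- is already 0.42 M).
Ksp ≈ s × 0.42
s = 1.5 × 10^-8 M
Check: s = 1.5 x 10^-8 ≪ 0.42, so the approximation is valid.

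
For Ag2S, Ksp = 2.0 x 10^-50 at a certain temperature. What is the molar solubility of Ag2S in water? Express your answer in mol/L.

s = 1.7e-17 M

Ag2S(s) <=> 2 Ag^+(aq) + S^2-(aq)
Ksp = [Ag^+]^2[S^2-]
If s mol/L of Ag2S dissolves, [Ag^+] = 2s and [S^2-] = s.
Substituting: Ksp = (2s)^2s = 4s^3
Solving, s = (2.0 x 10^-50/4)^(1/3) = 1.7 × 10^-17 M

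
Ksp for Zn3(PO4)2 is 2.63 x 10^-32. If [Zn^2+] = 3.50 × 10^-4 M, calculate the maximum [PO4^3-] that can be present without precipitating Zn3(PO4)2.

[PO4^3-] = 2.48 × 10^-11 M

Zn3(PO4)2(s) ⇌ 3 Zn^2+ + 2 PO4^3-
Ksp = [Zn^2+]^3[PO4^3-]^2
Precipitation begins when Q = Ksp. With [Zn^2+] = 3.50 × 10^-4 M:
2.63 x 10^-32 = (3.50 × 10^-4)^3 × [PO4^3-]^2
[PO4^3-] = (2.63 x 10^-32 / 4.288 × 10^-11)^(1/2) = 2.48 x 10^-11 M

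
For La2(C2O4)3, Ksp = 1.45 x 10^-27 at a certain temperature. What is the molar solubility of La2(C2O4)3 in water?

La2(C2O4)3(s) <=> 2 La^3+ + 3 C2O4^2-
Ksp = [La^3+]^2[C2O4^2-]^3
If s mol/L of La2(C2O4)3 dissolves, [La^3+] = 2s and [C2O4^2-] = 3s.
Substituting: Ksp = (2s)^2(3s)^3 = 108s^5
s = (1.45 x 10^-27 / 108)^(1/5) = 1.68 x 10^-6 M

1.68 x 10^-6 M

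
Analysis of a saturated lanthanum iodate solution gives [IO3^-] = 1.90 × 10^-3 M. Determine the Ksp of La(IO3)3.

La(IO3)3(s) ⇌ La^3+(aq) + 3 IO3^-(aq)
Stoichiometry gives [La^3+] = (1/3)[IO3^-] = 6.333 × 10^-4 M.
Ksp = [La^3+][IO3^-]^3
Ksp = 6.333 × 10^-4 × (1.90 × 10^-3)^3 = 4.34 × 10^-12

Ksp = 4.34e-12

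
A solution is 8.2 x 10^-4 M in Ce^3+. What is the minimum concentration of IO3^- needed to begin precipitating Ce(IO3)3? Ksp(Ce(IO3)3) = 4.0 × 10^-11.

[IO3^-] ≈ 3.7 × 10^-3 M

Ce(IO3)3(s) <=> Ce^3+(aq) + 3 IO3^-(aq)
Ksp = [Ce^3+][IO3^-]^3
Precipitation begins when Q = Ksp. With [Ce^3+] = 8.2 x 10^-4 M:
4.0 × 10^-11 = (8.2 x 10^-4) × [IO3^-]^3
[IO3^-] = (4.0 × 10^-11 / 8.2 × 10^-4)^(1/3) = 3.7 × 10^-3 M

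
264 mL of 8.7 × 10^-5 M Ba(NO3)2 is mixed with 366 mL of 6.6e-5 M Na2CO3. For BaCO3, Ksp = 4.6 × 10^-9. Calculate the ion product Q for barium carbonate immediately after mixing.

Q ≈ 1.4e-9

Total volume = 264 + 366 = 630 mL.
[Ba^2+] = 8.7 × 10^-5 × (264/630) = 3.65 × 10^-5 M
[CO3^2-] = 6.6 x 10^-5 × (366/630) = 3.83 × 10^-5 M
BaCO3(s) <=> Ba^2+ + CO3^2-, so Q = [Ba^2+][CO3^2-]
Q = (3.65 x 10^-5)(3.83 × 10^-5) = 1.4 x 10^-9
Q < Ksp, so no precipitate of BaCO3 forms.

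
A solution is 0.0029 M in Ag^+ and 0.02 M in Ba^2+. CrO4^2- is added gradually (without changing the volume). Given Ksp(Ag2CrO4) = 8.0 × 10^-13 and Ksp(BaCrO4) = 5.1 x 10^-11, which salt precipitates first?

Each salt begins to precipitate when Q = Ksp, i.e. when [CrO4^2-] reaches its threshold.
For Ag2CrO4: 8.0 × 10^-13 = (0.0029)^2 × [CrO4^2-]  ⇒  [CrO4^2-] = 9.5 × 10^-8 M.
For BaCrO4: 5.1 x 10^-11 = 0.02 × [CrO4^2-]  ⇒  [CrO4^2-] = 2.6 x 10^-9 M.
The salt with the lower threshold [CrO4^2-] precipitates first: BaCrO4.

BaCrO4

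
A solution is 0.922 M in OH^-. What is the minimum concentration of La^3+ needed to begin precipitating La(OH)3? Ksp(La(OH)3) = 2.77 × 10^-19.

[La^3+] = 3.53e-19 M

La(OH)3(s) <=> La^3+(aq) + 3 OH^-(aq)
Ksp = [La^3+][OH^-]^3
Precipitation begins when Q = Ksp. With [OH^-] = 0.922 M:
2.77 × 10^-19 = (0.922)^3 × [La^3+]
[La^3+] = (2.77 × 10^-19 / 7.838 × 10^-1) = 3.53 × 10^-19 M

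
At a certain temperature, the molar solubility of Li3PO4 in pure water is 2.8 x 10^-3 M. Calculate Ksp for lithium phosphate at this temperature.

Li3PO4(s) ⇌ 3 Li^+(aq) + PO4^3-(aq)
With molar solubility s: [Li^+] = 3s, [PO4^3-] = s.
Ksp = [Li^+]^3[PO4^3-]
Ksp = (3s)^3s = 27s^4
Ksp = 27 × (2.8 x 10^-3)^4 = 1.7 × 10^-9

1.7e-9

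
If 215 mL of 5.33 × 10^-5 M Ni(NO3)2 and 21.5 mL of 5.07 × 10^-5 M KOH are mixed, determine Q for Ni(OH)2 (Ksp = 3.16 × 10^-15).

Q ≈ 1.03e-15

Total volume = 215 + 21.5 = 236.5 mL.
[Ni^2+] = 5.33 × 10^-5 × (215/236.5) = 4.845 × 10^-5 M
[OH^-] = 5.07 × 10^-5 × (21.5/236.5) = 4.609 x 10^-6 M
Ni(OH)2(s) <=> Ni^2+ + 2 OH^-, so Q = [Ni^2+][OH^-]^2
Q = (4.845 × 10^-5)(4.609 × 10^-6)^2 = 1.03 × 10^-15
Q < Ksp, so no precipitate of Ni(OH)2 forms.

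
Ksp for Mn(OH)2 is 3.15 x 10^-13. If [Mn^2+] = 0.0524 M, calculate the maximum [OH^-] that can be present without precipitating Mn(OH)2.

Mn(OH)2(s) ⇌ Mn^2+(aq) + 2 OH^-(aq)
Ksp = [Mn^2+][OH^-]^2
Precipitation begins when Q = Ksp. With [Mn^2+] = 0.0524 M:
3.15 x 10^-13 = (0.0524) × [OH^-]^2
[OH^-] = (3.15 x 10^-13 / 5.24 × 10^-2)^(1/2) = 2.45 × 10^-6 M

[OH^-] = 2.45 x 10^-6 M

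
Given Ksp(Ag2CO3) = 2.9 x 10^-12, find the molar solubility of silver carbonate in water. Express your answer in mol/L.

9.0 × 10^-5 M

Ag2CO3(s) ⇌ 2 Ag^+(aq) + CO3^2-(aq)
Ksp = [Ag^+]^2[CO3^2-]
Let s = molar solubility. Then [Ag^+] = 2s and [CO3^2-] = s.
Substituting: Ksp = (2s)^2s = 4s^3
s^3 = 2.9 x 10^-12 / 4, so s = 9.0 × 10^-5 M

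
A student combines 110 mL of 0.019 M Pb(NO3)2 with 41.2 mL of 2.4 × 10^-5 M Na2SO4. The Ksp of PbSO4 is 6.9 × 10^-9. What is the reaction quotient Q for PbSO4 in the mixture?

9.0 x 10^-8

Total volume = 110 + 41.2 = 151.2 mL.
[Pb^2+] = 1.9 x 10^-2 × (110/151.2) = 1.38 × 10^-2 M
[SO4^2-] = 2.4 × 10^-5 × (41.2/151.2) = 6.54 × 10^-6 M
PbSO4(s) ⇌ Pb^2+(aq) + SO4^2-(aq), so Q = [Pb^2+][SO4^2-]
Q = (1.38 × 10^-2)(6.54 × 10^-6) = 9.0 × 10^-8
Q > Ksp, so PbSO4 will precipitate.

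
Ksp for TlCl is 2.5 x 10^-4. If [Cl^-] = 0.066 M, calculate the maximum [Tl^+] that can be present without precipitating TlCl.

TlCl(s) <=> Tl^+(aq) + Cl^-(aq)
Ksp = [Tl^+][Cl^-]
Precipitation begins when Q = Ksp. With [Cl^-] = 0.066 M:
2.5 x 10^-4 = (0.066) × [Tl^+]
[Tl^+] = (2.5 x 10^-4 / 6.6 x 10^-2) = 3.8 × 10^-3 M

[Tl^+] = 3.8e-3 M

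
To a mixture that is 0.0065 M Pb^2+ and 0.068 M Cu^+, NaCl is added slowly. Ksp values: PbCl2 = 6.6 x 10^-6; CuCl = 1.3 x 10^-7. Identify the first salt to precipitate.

CuCl

Each salt begins to precipitate when Q = Ksp, i.e. when [Cl^-] reaches its threshold.
For PbCl2: 6.6 x 10^-6 = 0.0065 × [Cl^-]^2  ⇒  [Cl^-] = 3.2 x 10^-2 M.
For CuCl: 1.3 x 10^-7 = 0.068 × [Cl^-]  ⇒  [Cl^-] = 1.9 x 10^-6 M.
The salt with the lower threshold [Cl^-] precipitates first: CuCl.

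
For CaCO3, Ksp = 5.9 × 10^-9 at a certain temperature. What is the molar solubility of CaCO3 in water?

7.7 x 10^-5 M

CaCO3(s) <=> Ca^2+ + CO3^2-
Ksp = [Ca^2+][CO3^2-]
Let s = molar solubility. Then [Ca^2+] = s and [CO3^2-] = s.
Ksp = (s)(s) = s^2
s = (5.9 × 10^-9)^(1/2) = 7.7 x 10^-5 M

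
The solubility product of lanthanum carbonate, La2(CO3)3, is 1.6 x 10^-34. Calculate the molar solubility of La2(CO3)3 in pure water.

La2(CO3)3(s) ⇌ 2 La^3+(aq) + 3 CO3^2-(aq)
Ksp = [La^3+]^2[CO3^2-]^3
If s mol/L of La2(CO3)3 dissolves, [La^3+] = 2s and [CO3^2-] = 3s.
So Ksp = (2s)^2 × (3s)^3 = 108s^5
s = (1.6 x 10^-34 / 108)^(1/5) = 6.8 × 10^-8 M

6.8 × 10^-8 M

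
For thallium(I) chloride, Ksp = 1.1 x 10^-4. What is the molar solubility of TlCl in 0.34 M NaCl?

s ≈ 3.2 x 10^-4 M

TlCl(s) <=> Tl^+ + Cl^-
Ksp = [Tl^+][Cl^-]
If s mol/L dissolves here, [Tl^+] = s, [Cl^-] = 0.34 + s ≈ 0.34 (since Cl^- from NaCl dominates).
Ksp ≈ s × 0.34
s = 3.2 x 10^-4 M
Check: s = 3.2 × 10^-4 ≪ 0.34, so the approximation is valid.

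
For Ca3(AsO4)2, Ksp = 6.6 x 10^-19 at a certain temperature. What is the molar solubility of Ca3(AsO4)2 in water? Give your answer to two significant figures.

Ca3(AsO4)2(s) ⇌ 3 Ca^2+(aq) + 2 AsO4^3-(aq)
Ksp = [Ca^2+]^3[AsO4^3-]^2
With molar solubility s: [Ca^2+] = 3s, [AsO4^3-] = 2s.
So Ksp = (3s)^3 × (2s)^2 = 108s^5
s^5 = 6.6 x 10^-19 / 108, so s = 9.1 × 10^-5 M

s = 9.1e-5 M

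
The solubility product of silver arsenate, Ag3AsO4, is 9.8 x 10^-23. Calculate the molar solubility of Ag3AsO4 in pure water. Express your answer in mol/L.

Ag3AsO4(s) ⇌ 3 Ag^+(aq) + AsO4^3-(aq)
Ksp = [Ag^+]^3[AsO4^3-]
Let s = molar solubility. Then [Ag^+] = 3s and [AsO4^3-] = s.
So Ksp = (3s)^3 × s = 27s^4
s^4 = 9.8 x 10^-23 / 27, so s = 1.4 x 10^-6 M

s = 1.4 × 10^-6 M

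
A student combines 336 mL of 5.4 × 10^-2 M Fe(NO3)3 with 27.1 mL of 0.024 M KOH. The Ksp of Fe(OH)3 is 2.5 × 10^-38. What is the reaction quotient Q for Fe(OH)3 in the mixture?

Q = 2.9 × 10^-10

Total volume = 336 + 27.1 = 363.1 mL.
[Fe^3+] = 5.4 × 10^-2 × (336/363.1) = 5.00 x 10^-2 M
[OH^-] = 2.4 × 10^-2 × (27.1/363.1) = 1.79 × 10^-3 M
Fe(OH)3(s) ⇌ Fe^3+ + 3 OH^-, so Q = [Fe^3+][OH^-]^3
Q = (5.00 × 10^-2)(1.79 × 10^-3)^3 = 2.9 × 10^-10
Q > Ksp, so Fe(OH)3 will precipitate.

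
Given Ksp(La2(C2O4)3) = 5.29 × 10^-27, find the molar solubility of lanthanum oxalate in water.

2.18 × 10^-6 M

La2(C2O4)3(s) <=> 2 La^3+(aq) + 3 C2O4^2-(aq)
Ksp = [La^3+]^2[C2O4^2-]^3
If s mol/L of La2(C2O4)3 dissolves, [La^3+] = 2s and [C2O4^2-] = 3s.
So Ksp = (2s)^2 × (3s)^3 = 108s^5
s^5 = 5.29 × 10^-27 / 108, so s = 2.18 x 10^-6 M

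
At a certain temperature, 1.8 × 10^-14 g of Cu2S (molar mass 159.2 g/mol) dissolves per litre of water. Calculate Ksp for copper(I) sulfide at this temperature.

Ksp ≈ 5.8e-48

Molar solubility s = (1.8 x 10^-14 g/L) / (159.2 g/mol) = 1.13 × 10^-16 M.
Cu2S(s) <=> 2 Cu^+ + S^2-
With molar solubility s: [Cu^+] = 2s, [S^2-] = s.
Ksp = [Cu^+]^2[S^2-]
Substituting: Ksp = (2s)^2s = 4s^3
Ksp = 4 × (1.13 x 10^-16)^3 = 5.8 x 10^-48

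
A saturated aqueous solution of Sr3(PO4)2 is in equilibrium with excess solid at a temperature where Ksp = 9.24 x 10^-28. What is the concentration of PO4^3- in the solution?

[PO4^3-] ≈ 3.07 × 10^-6 M

Sr3(PO4)2(s) ⇌ 3 Sr^2+ + 2 PO4^3-
Ksp = [Sr^2+]^3[PO4^3-]^2
For each mole of Sr3(PO4)2 that dissolves: [Sr^2+] = 3s, [PO4^3-] = 2s.
Substituting: Ksp = (3s)^3(2s)^2 = 108s^5
s = (9.24 x 10^-28 / 108)^(1/5) = 1.536 × 10^-6 M
[PO4^3-] = 2s = 3.07 × 10^-6 M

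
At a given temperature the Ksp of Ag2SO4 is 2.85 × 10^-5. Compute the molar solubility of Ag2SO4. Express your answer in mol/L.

s = 0.0192 M

Ag2SO4(s) ⇌ 2 Ag^+(aq) + SO4^2-(aq)
Ksp = [Ag^+]^2[SO4^2-]
If s mol/L of Ag2SO4 dissolves, [Ag^+] = 2s and [SO4^2-] = s.
Substituting: Ksp = (2s)^2s = 4s^3
s^3 = 2.85 × 10^-5 / 4, so s = 1.92 x 10^-2 M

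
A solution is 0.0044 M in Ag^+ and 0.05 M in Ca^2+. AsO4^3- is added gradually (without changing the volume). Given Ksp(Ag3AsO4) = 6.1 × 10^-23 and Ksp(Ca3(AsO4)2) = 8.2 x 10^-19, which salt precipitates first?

Ag3AsO4

Precipitation of each salt starts when its ion product equals its Ksp.
For Ag3AsO4: 6.1 × 10^-23 = (0.0044)^3 × [AsO4^3-]  ⇒  [AsO4^3-] = 7.2 × 10^-16 M.
For Ca3(AsO4)2: 8.2 x 10^-19 = (0.05)^3 × [AsO4^3-]^2  ⇒  [AsO4^3-] = 8.1 × 10^-8 M.
The salt with the lower threshold [AsO4^3-] precipitates first: Ag3AsO4.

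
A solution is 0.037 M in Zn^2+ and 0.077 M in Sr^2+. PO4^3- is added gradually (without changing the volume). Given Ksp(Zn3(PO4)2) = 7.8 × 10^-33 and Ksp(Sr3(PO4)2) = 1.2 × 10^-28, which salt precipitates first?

Precipitation of each salt starts when its ion product equals its Ksp.
For Zn3(PO4)2: 7.8 × 10^-33 = (0.037)^3 × [PO4^3-]^2  ⇒  [PO4^3-] = 1.2 × 10^-14 M.
For Sr3(PO4)2: 1.2 × 10^-28 = (0.077)^3 × [PO4^3-]^2  ⇒  [PO4^3-] = 5.1 × 10^-13 M.
The salt with the lower threshold [PO4^3-] precipitates first: Zn3(PO4)2.

Zn3(PO4)2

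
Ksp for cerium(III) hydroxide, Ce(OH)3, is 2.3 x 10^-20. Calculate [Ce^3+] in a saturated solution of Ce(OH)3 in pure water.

Ce(OH)3(s) ⇌ Ce^3+ + 3 OH^-
Ksp = [Ce^3+][OH^-]^3
If s mol/L of Ce(OH)3 dissolves, [Ce^3+] = s and [OH^-] = 3s.
Substituting: Ksp = s(3s)^3 = 27s^4
s = (2.3 x 10^-20 / 27)^(1/4) = 5.40 × 10^-6 M
[Ce^3+] = s = 5.4 × 10^-6 M

[Ce^3+] = 5.4e-6 M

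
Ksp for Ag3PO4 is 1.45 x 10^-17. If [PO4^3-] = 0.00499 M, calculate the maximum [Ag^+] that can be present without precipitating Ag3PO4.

Ag3PO4(s) <=> 3 Ag^+ + PO4^3-
Ksp = [Ag^+]^3[PO4^3-]
Precipitation begins when Q = Ksp. With [PO4^3-] = 0.00499 M:
1.45 x 10^-17 = (0.00499) × [Ag^+]^3
[Ag^+] = (1.45 x 10^-17 / 4.99 × 10^-3)^(1/3) = 1.43 × 10^-5 M

1.43e-5 M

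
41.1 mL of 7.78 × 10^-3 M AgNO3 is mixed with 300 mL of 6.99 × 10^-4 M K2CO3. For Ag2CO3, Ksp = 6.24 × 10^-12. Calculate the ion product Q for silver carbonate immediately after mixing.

Q ≈ 5.40e-10

Total volume = 41.1 + 300 = 341.1 mL.
[Ag^+] = 7.78 × 10^-3 × (41.1/341.1) = 9.374 × 10^-4 M
[CO3^2-] = 6.99 × 10^-4 × (300/341.1) = 6.148 × 10^-4 M
Ag2CO3(s) ⇌ 2 Ag^+ + CO3^2-, so Q = [Ag^+]^2[CO3^2-]
Q = (9.374 × 10^-4)^2(6.148 × 10^-4) = 5.40 x 10^-10
Q > Ksp, so Ag2CO3 will precipitate.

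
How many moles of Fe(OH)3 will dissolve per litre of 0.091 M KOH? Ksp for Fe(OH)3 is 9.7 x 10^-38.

s = 1.3 × 10^-34 M

Fe(OH)3(s) ⇌ Fe^3+(aq) + 3 OH^-(aq)
Ksp = [Fe^3+][OH^-]^3
If s mol/L dissolves here, [Fe^3+] = s, [OH^-] = 0.091 + 3s ≈ 0.091 (since OH^- from KOH dominates).
Ksp ≈ s × (0.091)^3
s = 1.3 × 10^-34 M
Check: 3s = 3.9 × 10^-34 ≪ 0.091, so the approximation is valid.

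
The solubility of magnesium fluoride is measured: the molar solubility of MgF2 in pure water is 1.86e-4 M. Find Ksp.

MgF2(s) ⇌ Mg^2+(aq) + 2 F^-(aq)
If s mol/L of MgF2 dissolves, [Mg^2+] = s and [F^-] = 2s.
Ksp = [Mg^2+][F^-]^2
Ksp = s(2s)^2 = 4s^3
Ksp = 4 × (1.86 × 10^-4)^3 = 2.57 × 10^-11

Ksp = 2.57 x 10^-11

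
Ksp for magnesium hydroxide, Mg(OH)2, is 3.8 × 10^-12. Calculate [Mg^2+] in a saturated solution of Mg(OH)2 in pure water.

Mg(OH)2(s) ⇌ Mg^2+ + 2 OH^-
Ksp = [Mg^2+][OH^-]^2
Let s = molar solubility. Then [Mg^2+] = s and [OH^-] = 2s.
So Ksp = s × (2s)^2 = 4s^3
Solving, s = (3.8 × 10^-12/4)^(1/3) = 9.83 × 10^-5 M
[Mg^2+] = s = 9.8 × 10^-5 M

[Mg^2+] = 9.8e-5 M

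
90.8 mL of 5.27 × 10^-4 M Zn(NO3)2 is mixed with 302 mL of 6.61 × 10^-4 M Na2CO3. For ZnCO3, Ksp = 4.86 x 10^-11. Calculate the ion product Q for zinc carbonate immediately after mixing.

6.19 × 10^-8

Total volume = 90.8 + 302 = 392.8 mL.
[Zn^2+] = 5.27 x 10^-4 × (90.8/392.8) = 1.218 × 10^-4 M
[CO3^2-] = 6.61 × 10^-4 × (302/392.8) = 5.082 × 10^-4 M
ZnCO3(s) ⇌ Zn^2+(aq) + CO3^2-(aq), so Q = [Zn^2+][CO3^2-]
Q = (1.218 x 10^-4)(5.082 x 10^-4) = 6.19 × 10^-8
Q > Ksp, so ZnCO3 will precipitate.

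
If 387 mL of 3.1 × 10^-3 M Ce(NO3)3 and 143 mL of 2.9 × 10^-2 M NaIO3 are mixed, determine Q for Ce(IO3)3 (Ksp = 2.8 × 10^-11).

Q = 1.1 × 10^-9

Total volume = 387 + 143 = 530 mL.
[Ce^3+] = 3.1 x 10^-3 × (387/530) = 2.26 x 10^-3 M
[IO3^-] = 2.9 x 10^-2 × (143/530) = 7.82 × 10^-3 M
Ce(IO3)3(s) ⇌ Ce^3+ + 3 IO3^-, so Q = [Ce^3+][IO3^-]^3
Q = (2.26 × 10^-3)(7.82 × 10^-3)^3 = 1.1 x 10^-9
Q > Ksp, so Ce(IO3)3 will precipitate.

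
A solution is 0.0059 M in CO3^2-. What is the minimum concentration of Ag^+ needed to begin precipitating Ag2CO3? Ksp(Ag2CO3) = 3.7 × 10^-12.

[Ag^+] = 2.5 × 10^-5 M

Ag2CO3(s) ⇌ 2 Ag^+ + CO3^2-
Ksp = [Ag^+]^2[CO3^2-]
Precipitation begins when Q = Ksp. With [CO3^2-] = 0.0059 M:
3.7 × 10^-12 = (0.0059) × [Ag^+]^2
[Ag^+] = (3.7 × 10^-12 / 5.9 × 10^-3)^(1/2) = 2.5 x 10^-5 M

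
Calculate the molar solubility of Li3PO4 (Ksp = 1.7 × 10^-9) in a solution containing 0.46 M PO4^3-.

s = 5.2e-4 M

Li3PO4(s) <=> 3 Li^+ + PO4^3-
Ksp = [Li^+]^3[PO4^3-]
Let s = moles of Li3PO4 that dissolve per litre. [Li^+] = 3s, [PO4^3-] = 0.46 + s ≈ 0.46 (common-ion effect: PO4^3- is already 0.46 M).
Ksp ≈ (3s)^3 × 0.46
s = 5.2 x 10^-4 M
Check: s = 5.2 × 10^-4 ≪ 0.46, so the approximation is valid.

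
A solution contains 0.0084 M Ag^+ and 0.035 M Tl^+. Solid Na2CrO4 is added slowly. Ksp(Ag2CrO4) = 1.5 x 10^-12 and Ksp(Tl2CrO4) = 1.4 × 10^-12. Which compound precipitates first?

Tl2CrO4

Each salt begins to precipitate when Q = Ksp, i.e. when [CrO4^2-] reaches its threshold.
For Ag2CrO4: 1.5 x 10^-12 = (0.0084)^2 × [CrO4^2-]  ⇒  [CrO4^2-] = 2.1 x 10^-8 M.
For Tl2CrO4: 1.4 × 10^-12 = (0.035)^2 × [CrO4^2-]  ⇒  [CrO4^2-] = 1.1 x 10^-9 M.
The salt with the lower threshold [CrO4^2-] precipitates first: Tl2CrO4.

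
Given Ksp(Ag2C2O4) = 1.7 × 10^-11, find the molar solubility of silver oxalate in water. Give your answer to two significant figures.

s = 1.6 × 10^-4 M

Ag2C2O4(s) ⇌ 2 Ag^+ + C2O4^2-
Ksp = [Ag^+]^2[C2O4^2-]
With molar solubility s: [Ag^+] = 2s, [C2O4^2-] = s.
Ksp = (2s)^2s = 4s^3
s = (1.7 × 10^-11 / 4)^(1/3) = 1.6 × 10^-4 M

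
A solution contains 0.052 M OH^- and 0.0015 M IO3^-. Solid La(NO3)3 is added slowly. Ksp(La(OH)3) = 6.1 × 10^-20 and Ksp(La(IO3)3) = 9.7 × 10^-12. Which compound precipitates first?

Precipitation of each salt starts when its ion product equals its Ksp.
For La(OH)3: 6.1 × 10^-20 = (0.052)^3 × [La^3+]  ⇒  [La^3+] = 4.3 × 10^-16 M.
For La(IO3)3: 9.7 × 10^-12 = (0.0015)^3 × [La^3+]  ⇒  [La^3+] = 2.9 × 10^-3 M.
The salt with the lower threshold [La^3+] precipitates first: La(OH)3.

La(OH)3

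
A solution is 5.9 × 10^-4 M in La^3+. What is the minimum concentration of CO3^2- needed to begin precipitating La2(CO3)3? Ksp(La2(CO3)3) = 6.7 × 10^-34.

La2(CO3)3(s) <=> 2 La^3+ + 3 CO3^2-
Ksp = [La^3+]^2[CO3^2-]^3
Precipitation begins when Q = Ksp. With [La^3+] = 5.9 × 10^-4 M:
6.7 × 10^-34 = (5.9 × 10^-4)^2 × [CO3^2-]^3
[CO3^2-] = (6.7 × 10^-34 / 3.48 × 10^-7)^(1/3) = 1.2 × 10^-9 M

[CO3^2-] ≈ 1.2 × 10^-9 M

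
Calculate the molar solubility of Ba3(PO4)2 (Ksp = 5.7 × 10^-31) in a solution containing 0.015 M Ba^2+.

s = 2.1 × 10^-13 M

Ba3(PO4)2(s) ⇌ 3 Ba^2+(aq) + 2 PO4^3-(aq)
Ksp = [Ba^2+]^3[PO4^3-]^2
Let s = moles of Ba3(PO4)2 that dissolve per litre. [Ba^2+] = 0.015 + 3s ≈ 0.015, [PO4^3-] = 2s (since the Ba^2+ already present dominates).
Ksp ≈ (0.015)^3 × (2s)^2
s = 2.1 × 10^-13 M
Check: 3s = 6.2 × 10^-13 ≪ 0.015, so the approximation is valid.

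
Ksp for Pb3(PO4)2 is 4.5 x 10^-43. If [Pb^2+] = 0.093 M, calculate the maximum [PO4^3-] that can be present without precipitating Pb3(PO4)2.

[PO4^3-] ≈ 2.4e-20 M

Pb3(PO4)2(s) ⇌ 3 Pb^2+ + 2 PO4^3-
Ksp = [Pb^2+]^3[PO4^3-]^2
Precipitation begins when Q = Ksp. With [Pb^2+] = 0.093 M:
4.5 x 10^-43 = (0.093)^3 × [PO4^3-]^2
[PO4^3-] = (4.5 x 10^-43 / 8.04 × 10^-4)^(1/2) = 2.4 × 10^-20 M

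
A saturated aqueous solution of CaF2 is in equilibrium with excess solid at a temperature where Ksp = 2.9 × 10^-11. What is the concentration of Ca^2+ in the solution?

[Ca^2+] = 1.9 x 10^-4 M

CaF2(s) <=> Ca^2+(aq) + 2 F^-(aq)
Ksp = [Ca^2+][F^-]^2
If s mol/L of CaF2 dissolves, [Ca^2+] = s and [F^-] = 2s.
Ksp = s(2s)^2 = 4s^3
s = (2.9 × 10^-11 / 4)^(1/3) = 1.94 x 10^-4 M
[Ca^2+] = s = 1.9 x 10^-4 M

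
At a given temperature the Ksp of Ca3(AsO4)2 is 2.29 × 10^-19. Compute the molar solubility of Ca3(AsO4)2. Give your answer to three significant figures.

7.33 × 10^-5 M

Ca3(AsO4)2(s) ⇌ 3 Ca^2+ + 2 AsO4^3-
Ksp = [Ca^2+]^3[AsO4^3-]^2
Let s = molar solubility. Then [Ca^2+] = 3s and [AsO4^3-] = 2s.
Ksp = (3s)^3(2s)^2 = 108s^5
s^5 = 2.29 × 10^-19 / 108, so s = 7.33 x 10^-5 M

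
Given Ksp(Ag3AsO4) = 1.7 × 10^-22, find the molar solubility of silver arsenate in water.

Ag3AsO4(s) ⇌ 3 Ag^+ + AsO4^3-
Ksp = [Ag^+]^3[AsO4^3-]
Let s = molar solubility. Then [Ag^+] = 3s and [AsO4^3-] = s.
Ksp = (3s)^3s = 27s^4
Solving, s = (1.7 × 10^-22/27)^(1/4) = 1.6 x 10^-6 M

1.6 x 10^-6 M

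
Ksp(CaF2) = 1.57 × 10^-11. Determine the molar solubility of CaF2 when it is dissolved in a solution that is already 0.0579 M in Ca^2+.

8.23e-6 M

CaF2(s) ⇌ Ca^2+ + 2 F^-
Ksp = [Ca^2+][F^-]^2
Let s = moles of CaF2 that dissolve per litre. [Ca^2+] = 0.0579 + s ≈ 0.0579, [F^-] = 2s (Ksp is small, so little additional dissolves).
Ksp ≈ 0.0579 × (2s)^2
s = 8.23 × 10^-6 M
Check: s = 8.2 x 10^-6 ≪ 0.0579, so the approximation is valid.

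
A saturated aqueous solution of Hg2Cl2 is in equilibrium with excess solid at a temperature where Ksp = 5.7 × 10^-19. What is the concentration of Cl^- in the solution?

Hg2Cl2(s) ⇌ Hg2^2+ + 2 Cl^-
Ksp = [Hg2^2+][Cl^-]^2
For each mole of Hg2Cl2 that dissolves: [Hg2^2+] = s, [Cl^-] = 2s.
So Ksp = s × (2s)^2 = 4s^3
Solving, s = (5.7 × 10^-19/4)^(1/3) = 5.22 x 10^-7 M
[Cl^-] = 2s = 1.0 x 10^-6 M

[Cl^-] ≈ 1.0 × 10^-6 M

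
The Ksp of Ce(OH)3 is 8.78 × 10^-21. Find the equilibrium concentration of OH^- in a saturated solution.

Ce(OH)3(s) ⇌ Ce^3+ + 3 OH^-
Ksp = [Ce^3+][OH^-]^3
If s mol/L of Ce(OH)3 dissolves, [Ce^3+] = s and [OH^-] = 3s.
Substituting: Ksp = s(3s)^3 = 27s^4
Solving, s = (8.78 × 10^-21/27)^(1/4) = 4.247 x 10^-6 M
[OH^-] = 3s = 1.27 × 10^-5 M

[OH^-] = 1.27 x 10^-5 M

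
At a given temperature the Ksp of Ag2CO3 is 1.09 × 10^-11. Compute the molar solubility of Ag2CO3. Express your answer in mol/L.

s ≈ 1.40 × 10^-4 M

Ag2CO3(s) ⇌ 2 Ag^+(aq) + CO3^2-(aq)
Ksp = [Ag^+]^2[CO3^2-]
If s mol/L of Ag2CO3 dissolves, [Ag^+] = 2s and [CO3^2-] = s.
Ksp = (2s)^2s = 4s^3
s = (1.09 × 10^-11 / 4)^(1/3) = 1.40 × 10^-4 M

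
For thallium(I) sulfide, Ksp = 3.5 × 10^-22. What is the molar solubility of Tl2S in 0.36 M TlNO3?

s ≈ 2.7 x 10^-21 M

Tl2S(s) ⇌ 2 Tl^+(aq) + S^2-(aq)
Ksp = [Tl^+]^2[S^2-]
If s mol/L dissolves here, [Tl^+] = 0.36 + 2s ≈ 0.36, [S^2-] = s (since Tl^+ from TlNO3 dominates).
Ksp ≈ (0.36)^2 × s
s = 2.7 × 10^-21 M
Check: 2s = 5.4 × 10^-21 ≪ 0.36, so the approximation is valid.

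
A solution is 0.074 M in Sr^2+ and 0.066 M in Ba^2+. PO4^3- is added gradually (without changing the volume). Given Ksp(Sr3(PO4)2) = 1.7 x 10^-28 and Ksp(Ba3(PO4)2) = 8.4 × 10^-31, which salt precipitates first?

Ba3(PO4)2

Each salt begins to precipitate when Q = Ksp, i.e. when [PO4^3-] reaches its threshold.
For Sr3(PO4)2: 1.7 x 10^-28 = (0.074)^3 × [PO4^3-]^2  ⇒  [PO4^3-] = 6.5 × 10^-13 M.
For Ba3(PO4)2: 8.4 × 10^-31 = (0.066)^3 × [PO4^3-]^2  ⇒  [PO4^3-] = 5.4 × 10^-14 M.
The salt with the lower threshold [PO4^3-] precipitates first: Ba3(PO4)2.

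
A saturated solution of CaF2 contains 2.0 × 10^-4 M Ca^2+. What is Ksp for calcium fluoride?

CaF2(s) ⇌ Ca^2+(aq) + 2 F^-(aq)
Stoichiometry gives [F^-] = (2/1)[Ca^2+] = 4.00 x 10^-4 M.
Ksp = [Ca^2+][F^-]^2
Ksp = 2.0 x 10^-4 × (4.00 × 10^-4)^2 = 3.2 x 10^-11

3.2 × 10^-11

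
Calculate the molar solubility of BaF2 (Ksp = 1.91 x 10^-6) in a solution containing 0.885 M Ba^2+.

BaF2(s) <=> Ba^2+(aq) + 2 F^-(aq)
Ksp = [Ba^2+][F^-]^2
Let s be the molar solubility in this solution. [Ba^2+] = 0.885 + s ≈ 0.885, [F^-] = 2s (since the Ba^2+ already present dominates).
Ksp ≈ 0.885 × (2s)^2
s = 7.35 × 10^-4 M
Check: s = 7.3 × 10^-4 ≪ 0.885, so the approximation is valid.

s ≈ 7.35 × 10^-4 M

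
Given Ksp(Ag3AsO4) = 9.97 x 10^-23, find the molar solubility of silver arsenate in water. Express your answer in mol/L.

s ≈ 1.39e-6 M

Ag3AsO4(s) ⇌ 3 Ag^+ + AsO4^3-
Ksp = [Ag^+]^3[AsO4^3-]
For each mole of Ag3AsO4 that dissolves: [Ag^+] = 3s, [AsO4^3-] = s.
Substituting: Ksp = (3s)^3s = 27s^4
s = (9.97 x 10^-23 / 27)^(1/4) = 1.39 × 10^-6 M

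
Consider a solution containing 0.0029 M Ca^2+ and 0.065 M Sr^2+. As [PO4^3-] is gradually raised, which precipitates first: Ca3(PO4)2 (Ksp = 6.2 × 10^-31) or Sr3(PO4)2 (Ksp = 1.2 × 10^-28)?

Sr3(PO4)2

Precipitation of each salt starts when its ion product equals its Ksp.
For Ca3(PO4)2: 6.2 × 10^-31 = (0.0029)^3 × [PO4^3-]^2  ⇒  [PO4^3-] = 5.0 x 10^-12 M.
For Sr3(PO4)2: 1.2 × 10^-28 = (0.065)^3 × [PO4^3-]^2  ⇒  [PO4^3-] = 6.6 × 10^-13 M.
The salt with the lower threshold [PO4^3-] precipitates first: Sr3(PO4)2.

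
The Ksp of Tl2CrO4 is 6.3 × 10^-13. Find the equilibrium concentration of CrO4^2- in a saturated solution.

5.4 × 10^-5 M

Tl2CrO4(s) ⇌ 2 Tl^+(aq) + CrO4^2-(aq)
Ksp = [Tl^+]^2[CrO4^2-]
If s mol/L of Tl2CrO4 dissolves, [Tl^+] = 2s and [CrO4^2-] = s.
Ksp = (2s)^2s = 4s^3
s = (6.3 × 10^-13 / 4)^(1/3) = 5.40 x 10^-5 M
[CrO4^2-] = s = 5.4 x 10^-5 M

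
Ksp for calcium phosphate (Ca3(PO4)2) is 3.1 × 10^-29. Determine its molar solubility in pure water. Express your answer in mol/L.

s = 7.8e-7 M

Ca3(PO4)2(s) ⇌ 3 Ca^2+(aq) + 2 PO4^3-(aq)
Ksp = [Ca^2+]^3[PO4^3-]^2
With molar solubility s: [Ca^2+] = 3s, [PO4^3-] = 2s.
So Ksp = (3s)^3 × (2s)^2 = 108s^5
s = (3.1 × 10^-29 / 108)^(1/5) = 7.8 × 10^-7 M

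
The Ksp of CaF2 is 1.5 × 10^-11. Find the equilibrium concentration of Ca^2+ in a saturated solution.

CaF2(s) ⇌ Ca^2+(aq) + 2 F^-(aq)
Ksp = [Ca^2+][F^-]^2
For each mole of CaF2 that dissolves: [Ca^2+] = s, [F^-] = 2s.
Substituting: Ksp = s(2s)^2 = 4s^3
s^3 = 1.5 × 10^-11 / 4, so s = 1.55 × 10^-4 M
[Ca^2+] = s = 1.6 × 10^-4 M

[Ca^2+] = 1.6 × 10^-4 M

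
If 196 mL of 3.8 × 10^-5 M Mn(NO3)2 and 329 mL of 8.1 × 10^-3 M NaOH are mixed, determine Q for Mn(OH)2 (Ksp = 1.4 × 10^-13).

Q ≈ 3.7 x 10^-10

Total volume = 196 + 329 = 525 mL.
[Mn^2+] = 3.8 × 10^-5 × (196/525) = 1.42 × 10^-5 M
[OH^-] = 8.1 x 10^-3 × (329/525) = 5.08 × 10^-3 M
Mn(OH)2(s) ⇌ Mn^2+(aq) + 2 OH^-(aq), so Q = [Mn^2+][OH^-]^2
Q = (1.42 × 10^-5)(5.08 x 10^-3)^2 = 3.7 x 10^-10
Q > Ksp, so Mn(OH)2 will precipitate.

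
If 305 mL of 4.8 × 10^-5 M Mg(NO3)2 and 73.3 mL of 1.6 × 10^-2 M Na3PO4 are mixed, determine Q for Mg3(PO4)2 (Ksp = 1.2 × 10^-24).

5.6e-19

Total volume = 305 + 73.3 = 378.3 mL.
[Mg^2+] = 4.8 × 10^-5 × (305/378.3) = 3.87 × 10^-5 M
[PO4^3-] = 1.6 × 10^-2 × (73.3/378.3) = 3.10 x 10^-3 M
Mg3(PO4)2(s) ⇌ 3 Mg^2+(aq) + 2 PO4^3-(aq), so Q = [Mg^2+]^3[PO4^3-]^2
Q = (3.87 × 10^-5)^3(3.10 × 10^-3)^2 = 5.6 × 10^-19
Q > Ksp, so Mg3(PO4)2 will precipitate.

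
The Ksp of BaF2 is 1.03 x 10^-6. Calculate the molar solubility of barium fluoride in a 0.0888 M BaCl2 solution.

1.70 × 10^-3 M

BaF2(s) <=> Ba^2+(aq) + 2 F^-(aq)
Ksp = [Ba^2+][F^-]^2
Let s be the molar solubility in this solution. [Ba^2+] = 0.0888 + s ≈ 0.0888, [F^-] = 2s (Ksp is small, so little additional dissolves).
Ksp ≈ 0.0888 × (2s)^2
s = 1.70 × 10^-3 M
Check: s = 1.7 × 10^-3 ≪ 0.0888, so the approximation is valid.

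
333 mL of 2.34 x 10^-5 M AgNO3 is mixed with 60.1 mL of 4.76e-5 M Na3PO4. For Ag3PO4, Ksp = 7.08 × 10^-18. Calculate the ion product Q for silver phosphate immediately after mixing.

Total volume = 333 + 60.1 = 393.1 mL.
[Ag^+] = 2.34 × 10^-5 × (333/393.1) = 1.982 x 10^-5 M
[PO4^3-] = 4.76 x 10^-5 × (60.1/393.1) = 7.277 × 10^-6 M
Ag3PO4(s) <=> 3 Ag^+(aq) + PO4^3-(aq), so Q = [Ag^+]^3[PO4^3-]
Q = (1.982 × 10^-5)^3(7.277 × 10^-6) = 5.67 × 10^-20
Q < Ksp, so no precipitate of Ag3PO4 forms.

Q = 5.67e-20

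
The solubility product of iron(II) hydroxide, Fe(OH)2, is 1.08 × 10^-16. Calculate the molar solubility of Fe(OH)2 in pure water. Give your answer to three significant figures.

s ≈ 3.00 × 10^-6 M

Fe(OH)2(s) ⇌ Fe^2+(aq) + 2 OH^-(aq)
Ksp = [Fe^2+][OH^-]^2
For each mole of Fe(OH)2 that dissolves: [Fe^2+] = s, [OH^-] = 2s.
Substituting: Ksp = s(2s)^2 = 4s^3
s = (1.08 × 10^-16 / 4)^(1/3) = 3.00 × 10^-6 M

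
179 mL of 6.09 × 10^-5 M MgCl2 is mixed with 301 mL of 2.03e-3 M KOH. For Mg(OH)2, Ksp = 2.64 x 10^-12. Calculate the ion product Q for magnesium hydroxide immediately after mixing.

Total volume = 179 + 301 = 480 mL.
[Mg^2+] = 6.09 × 10^-5 × (179/480) = 2.271 x 10^-5 M
[OH^-] = 2.03 x 10^-3 × (301/480) = 1.273 × 10^-3 M
Mg(OH)2(s) <=> Mg^2+ + 2 OH^-, so Q = [Mg^2+][OH^-]^2
Q = (2.271 x 10^-5)(1.273 × 10^-3)^2 = 3.68 × 10^-11
Q > Ksp, so Mg(OH)2 will precipitate.

3.68 × 10^-11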